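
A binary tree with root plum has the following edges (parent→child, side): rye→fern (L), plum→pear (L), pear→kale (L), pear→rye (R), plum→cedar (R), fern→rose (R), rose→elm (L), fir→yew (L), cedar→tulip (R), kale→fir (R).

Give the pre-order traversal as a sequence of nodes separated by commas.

plum, pear, kale, fir, yew, rye, fern, rose, elm, cedar, tulip

Pre-order visits the node, then its left subtree, then its right subtree.
Visit plum.
At plum: go left to pear.
  Visit pear.
  At pear: go left to kale.
    Visit kale.
    At kale: no left child.
    At kale: go right to fir.
      Visit fir.
      At fir: go left to yew.
        yew is a leaf — visit yew.
      At fir: no right child.
  At pear: go right to rye.
    Visit rye.
    At rye: go left to fern.
      Visit fern.
      At fern: no left child.
      At fern: go right to rose.
        Visit rose.
        At rose: go left to elm.
          elm is a leaf — visit elm.
        At rose: no right child.
    At rye: no right child.
At plum: go right to cedar.
  Visit cedar.
  At cedar: no left child.
  At cedar: go right to tulip.
    tulip is a leaf — visit tulip.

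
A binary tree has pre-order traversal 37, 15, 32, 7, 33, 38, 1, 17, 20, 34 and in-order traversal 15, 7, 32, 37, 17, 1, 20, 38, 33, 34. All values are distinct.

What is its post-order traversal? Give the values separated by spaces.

7 32 15 17 20 1 38 34 33 37

The first element of pre-order is the root; it splits in-order into left and right subtrees.
Root 37: left subtree has 3 nodes {15, 7, 32}, right has 6 {17, 1, 20, 38, 33, 34}.
  Root 15: left subtree has 0 nodes { }, right has 2 {7, 32}.
    Root 32: left subtree has 1 node {7}, right has 0 { }.
  Root 33: left subtree has 4 nodes {17, 1, 20, 38}, right has 1 {34}.
    Root 38: left subtree has 3 nodes {17, 1, 20}, right has 0 { }.
      Root 1: left subtree has 1 node {17}, right has 1 {20}.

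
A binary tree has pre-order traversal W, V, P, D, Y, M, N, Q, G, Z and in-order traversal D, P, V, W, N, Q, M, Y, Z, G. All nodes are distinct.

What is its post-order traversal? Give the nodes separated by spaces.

The first element of pre-order is the root; it splits in-order into left and right subtrees.
Root W: left subtree has 3 nodes {D, P, V}, right has 6 {N, Q, M, Y, Z, G}.
  Root V: left subtree has 2 nodes {D, P}, right has 0 { }.
    Root P: left subtree has 1 node {D}, right has 0 { }.
  Root Y: left subtree has 3 nodes {N, Q, M}, right has 2 {Z, G}.
    Root M: left subtree has 2 nodes {N, Q}, right has 0 { }.
      Root N: left subtree has 0 nodes { }, right has 1 {Q}.
    Root G: left subtree has 1 node {Z}, right has 0 { }.

D P V Q N M Z G Y W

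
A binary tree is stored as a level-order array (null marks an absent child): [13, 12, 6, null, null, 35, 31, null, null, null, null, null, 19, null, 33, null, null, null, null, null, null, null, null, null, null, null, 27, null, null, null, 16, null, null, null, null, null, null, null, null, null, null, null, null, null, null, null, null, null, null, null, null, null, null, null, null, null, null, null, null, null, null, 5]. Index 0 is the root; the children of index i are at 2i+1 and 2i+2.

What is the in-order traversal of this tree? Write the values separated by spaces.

12 13 35 19 27 6 31 33 5 16

In-order visits the left subtree, then the node, then the right subtree.
At 13: go left to 12.
  12 is a leaf — visit 12.
Visit 13.
At 13: go right to 6.
  At 6: go left to 35.
    At 35: no left child.
    Visit 35.
    At 35: go right to 19.
      At 19: no left child.
      Visit 19.
      At 19: go right to 27.
        27 is a leaf — visit 27.
  Visit 6.
  At 6: go right to 31.
    At 31: no left child.
    Visit 31.
    At 31: go right to 33.
      At 33: no left child.
      Visit 33.
      At 33: go right to 16.
        At 16: go left to 5.
          5 is a leaf — visit 5.
        Visit 16.
        At 16: no right child.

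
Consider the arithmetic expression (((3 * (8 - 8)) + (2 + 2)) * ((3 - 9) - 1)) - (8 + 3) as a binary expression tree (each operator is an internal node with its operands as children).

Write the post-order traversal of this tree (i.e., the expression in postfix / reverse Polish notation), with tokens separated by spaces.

Post-order on an expression tree gives postfix notation: for each operator, emit left operand, right operand, then the operator.

3 8 8 - * 2 2 + + 3 9 - 1 - * 8 3 + -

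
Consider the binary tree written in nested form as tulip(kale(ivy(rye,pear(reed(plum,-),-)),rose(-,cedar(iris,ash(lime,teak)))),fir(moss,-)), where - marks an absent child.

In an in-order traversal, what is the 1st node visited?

rye

In-order visits the left subtree, then the node, then the right subtree.
At tulip: go left to kale.
  At kale: go left to ivy.
    At ivy: go left to rye.
      rye is a leaf — visit rye.
    Visit ivy.
    At ivy: go right to pear.
      At pear: go left to reed.
        At reed: go left to plum.
          plum is a leaf — visit plum.
        Visit reed.
        At reed: no right child.
      Visit pear.
      At pear: no right child.
  Visit kale.
  At kale: go right to rose.
    At rose: no left child.
    Visit rose.
    At rose: go right to cedar.
      At cedar: go left to iris.
        iris is a leaf — visit iris.
      Visit cedar.
      At cedar: go right to ash.
        At ash: go left to lime.
          lime is a leaf — visit lime.
        Visit ash.
        At ash: go right to teak.
          teak is a leaf — visit teak.
Visit tulip.
At tulip: go right to fir.
  At fir: go left to moss.
    moss is a leaf — visit moss.
  Visit fir.
  At fir: no right child.
Full in-order sequence: rye, ivy, plum, reed, pear, kale, rose, iris, cedar, lime, ash, teak, tulip, moss, fir.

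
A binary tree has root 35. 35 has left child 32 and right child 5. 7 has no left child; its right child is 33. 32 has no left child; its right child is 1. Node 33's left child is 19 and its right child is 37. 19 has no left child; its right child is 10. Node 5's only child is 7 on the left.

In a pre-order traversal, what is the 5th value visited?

7

Pre-order visits the node, then its left subtree, then its right subtree.
Visit 35.
At 35: go left to 32.
  Visit 32.
  At 32: no left child.
  At 32: go right to 1.
    1 is a leaf — visit 1.
At 35: go right to 5.
  Visit 5.
  At 5: go left to 7.
    Visit 7.
    At 7: no left child.
    At 7: go right to 33.
      Visit 33.
      At 33: go left to 19.
        Visit 19.
        At 19: no left child.
        At 19: go right to 10.
          10 is a leaf — visit 10.
      At 33: go right to 37.
        37 is a leaf — visit 37.
  At 5: no right child.
Full pre-order sequence: 35, 32, 1, 5, 7, 33, 19, 10, 37.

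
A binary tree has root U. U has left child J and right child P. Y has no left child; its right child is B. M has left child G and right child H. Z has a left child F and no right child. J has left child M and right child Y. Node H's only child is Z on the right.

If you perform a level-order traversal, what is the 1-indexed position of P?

Level-order visits nodes level by level from the root, left to right within each level.
Level 0: U
Level 1: J, P
Level 2: M, Y
Level 3: G, H, B
Level 4: Z
Level 5: F
Full level-order sequence: U, J, P, M, Y, G, H, B, Z, F.

3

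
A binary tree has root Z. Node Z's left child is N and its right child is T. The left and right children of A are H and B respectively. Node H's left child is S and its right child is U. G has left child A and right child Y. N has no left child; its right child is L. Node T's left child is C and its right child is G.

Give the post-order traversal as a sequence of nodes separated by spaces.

L N C S U H B A Y G T Z

Post-order visits the left subtree, then the right subtree, then the node.
At Z: go left to N.
  At N: no left child.
  At N: go right to L.
    L is a leaf — visit L.
  Visit N.
At Z: go right to T.
  At T: go left to C.
    C is a leaf — visit C.
  At T: go right to G.
    At G: go left to A.
      At A: go left to H.
        At H: go left to S.
          S is a leaf — visit S.
        At H: go right to U.
          U is a leaf — visit U.
        Visit H.
      At A: go right to B.
        B is a leaf — visit B.
      Visit A.
    At G: go right to Y.
      Y is a leaf — visit Y.
    Visit G.
  Visit T.
Visit Z.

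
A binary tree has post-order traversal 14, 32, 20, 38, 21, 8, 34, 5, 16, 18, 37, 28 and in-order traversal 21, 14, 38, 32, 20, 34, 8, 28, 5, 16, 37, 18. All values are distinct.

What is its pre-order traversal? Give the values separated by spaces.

28 34 21 38 14 20 32 8 37 16 5 18

The last element of post-order is the root; it splits in-order into left and right subtrees.
Root 28: left subtree has 7 nodes {21, 14, 38, 32, 20, 34, 8}, right has 4 {5, 16, 37, 18}.
  Root 34: left subtree has 5 nodes {21, 14, 38, 32, 20}, right has 1 {8}.
    Root 21: left subtree has 0 nodes { }, right has 4 {14, 38, 32, 20}.
      Root 38: left subtree has 1 node {14}, right has 2 {32, 20}.
        Root 20: left subtree has 1 node {32}, right has 0 { }.
  Root 37: left subtree has 2 nodes {5, 16}, right has 1 {18}.
    Root 16: left subtree has 1 node {5}, right has 0 { }.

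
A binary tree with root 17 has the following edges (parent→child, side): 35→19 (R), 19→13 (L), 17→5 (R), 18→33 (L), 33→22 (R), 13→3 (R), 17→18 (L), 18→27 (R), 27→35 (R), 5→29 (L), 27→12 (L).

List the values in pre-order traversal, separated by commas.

17, 18, 33, 22, 27, 12, 35, 19, 13, 3, 5, 29

Pre-order visits the node, then its left subtree, then its right subtree.
Visit 17.
At 17: go left to 18.
  Visit 18.
  At 18: go left to 33.
    Visit 33.
    At 33: no left child.
    At 33: go right to 22.
      22 is a leaf — visit 22.
  At 18: go right to 27.
    Visit 27.
    At 27: go left to 12.
      12 is a leaf — visit 12.
    At 27: go right to 35.
      Visit 35.
      At 35: no left child.
      At 35: go right to 19.
        Visit 19.
        At 19: go left to 13.
          Visit 13.
          At 13: no left child.
          At 13: go right to 3.
            3 is a leaf — visit 3.
        At 19: no right child.
At 17: go right to 5.
  Visit 5.
  At 5: go left to 29.
    29 is a leaf — visit 29.
  At 5: no right child.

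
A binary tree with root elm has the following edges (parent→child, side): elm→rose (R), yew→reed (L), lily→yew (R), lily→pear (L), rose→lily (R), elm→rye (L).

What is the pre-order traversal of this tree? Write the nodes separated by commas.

elm, rye, rose, lily, pear, yew, reed

Pre-order visits the node, then its left subtree, then its right subtree.
Visit elm.
At elm: go left to rye.
  rye is a leaf — visit rye.
At elm: go right to rose.
  Visit rose.
  At rose: no left child.
  At rose: go right to lily.
    Visit lily.
    At lily: go left to pear.
      pear is a leaf — visit pear.
    At lily: go right to yew.
      Visit yew.
      At yew: go left to reed.
        reed is a leaf — visit reed.
      At yew: no right child.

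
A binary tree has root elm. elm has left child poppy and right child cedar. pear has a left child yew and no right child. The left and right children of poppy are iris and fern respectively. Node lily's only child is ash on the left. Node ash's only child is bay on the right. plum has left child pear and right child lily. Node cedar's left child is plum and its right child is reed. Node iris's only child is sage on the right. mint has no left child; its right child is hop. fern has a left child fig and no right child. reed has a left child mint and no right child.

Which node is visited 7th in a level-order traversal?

reed

Level-order visits nodes level by level from the root, left to right within each level.
Level 0: elm
Level 1: poppy, cedar
Level 2: iris, fern, plum, reed
Level 3: sage, fig, pear, lily, mint
Level 4: yew, ash, hop
Level 5: bay
Full level-order sequence: elm, poppy, cedar, iris, fern, plum, reed, sage, fig, pear, lily, mint, yew, ash, hop, bay.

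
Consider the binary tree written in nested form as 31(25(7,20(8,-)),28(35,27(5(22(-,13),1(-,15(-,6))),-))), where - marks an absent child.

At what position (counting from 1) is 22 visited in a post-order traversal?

Post-order visits the left subtree, then the right subtree, then the node.
At 31: go left to 25.
  At 25: go left to 7.
    7 is a leaf — visit 7.
  At 25: go right to 20.
    At 20: go left to 8.
      8 is a leaf — visit 8.
    At 20: no right child.
    Visit 20.
  Visit 25.
At 31: go right to 28.
  At 28: go left to 35.
    35 is a leaf — visit 35.
  At 28: go right to 27.
    At 27: go left to 5.
      At 5: go left to 22.
        At 22: no left child.
        At 22: go right to 13.
          13 is a leaf — visit 13.
        Visit 22.
      At 5: go right to 1.
        At 1: no left child.
        At 1: go right to 15.
          At 15: no left child.
          At 15: go right to 6.
            6 is a leaf — visit 6.
          Visit 15.
        Visit 1.
      Visit 5.
    At 27: no right child.
    Visit 27.
  Visit 28.
Visit 31.
Full post-order sequence: 7, 8, 20, 25, 35, 13, 22, 6, 15, 1, 5, 27, 28, 31.

7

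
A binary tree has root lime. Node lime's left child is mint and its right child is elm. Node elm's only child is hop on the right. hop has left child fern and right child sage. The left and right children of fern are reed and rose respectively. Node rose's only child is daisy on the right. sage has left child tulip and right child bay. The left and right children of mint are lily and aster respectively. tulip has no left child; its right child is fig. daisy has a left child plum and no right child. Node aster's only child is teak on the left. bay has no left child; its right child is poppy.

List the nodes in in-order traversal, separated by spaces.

In-order visits the left subtree, then the node, then the right subtree.
At lime: go left to mint.
  At mint: go left to lily.
    lily is a leaf — visit lily.
  Visit mint.
  At mint: go right to aster.
    At aster: go left to teak.
      teak is a leaf — visit teak.
    Visit aster.
    At aster: no right child.
Visit lime.
At lime: go right to elm.
  At elm: no left child.
  Visit elm.
  At elm: go right to hop.
    At hop: go left to fern.
      At fern: go left to reed.
        reed is a leaf — visit reed.
      Visit fern.
      At fern: go right to rose.
        At rose: no left child.
        Visit rose.
        At rose: go right to daisy.
          At daisy: go left to plum.
            plum is a leaf — visit plum.
          Visit daisy.
          At daisy: no right child.
    Visit hop.
    At hop: go right to sage.
      At sage: go left to tulip.
        At tulip: no left child.
        Visit tulip.
        At tulip: go right to fig.
          fig is a leaf — visit fig.
      Visit sage.
      At sage: go right to bay.
        At bay: no left child.
        Visit bay.
        At bay: go right to poppy.
          poppy is a leaf — visit poppy.

lily mint teak aster lime elm reed fern rose plum daisy hop tulip fig sage bay poppy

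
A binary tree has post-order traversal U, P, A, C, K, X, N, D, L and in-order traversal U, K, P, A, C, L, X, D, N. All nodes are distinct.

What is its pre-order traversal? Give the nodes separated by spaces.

The last element of post-order is the root; it splits in-order into left and right subtrees.
Root L: left subtree has 5 nodes {U, K, P, A, C}, right has 3 {X, D, N}.
  Root K: left subtree has 1 node {U}, right has 3 {P, A, C}.
    Root C: left subtree has 2 nodes {P, A}, right has 0 { }.
      Root A: left subtree has 1 node {P}, right has 0 { }.
  Root D: left subtree has 1 node {X}, right has 1 {N}.

L K U C A P D X N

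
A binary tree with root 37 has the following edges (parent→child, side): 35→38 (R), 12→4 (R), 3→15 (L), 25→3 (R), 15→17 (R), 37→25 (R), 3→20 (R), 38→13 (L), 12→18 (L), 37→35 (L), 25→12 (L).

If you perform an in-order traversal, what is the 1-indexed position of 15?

9

In-order visits the left subtree, then the node, then the right subtree.
At 37: go left to 35.
  At 35: no left child.
  Visit 35.
  At 35: go right to 38.
    At 38: go left to 13.
      13 is a leaf — visit 13.
    Visit 38.
    At 38: no right child.
Visit 37.
At 37: go right to 25.
  At 25: go left to 12.
    At 12: go left to 18.
      18 is a leaf — visit 18.
    Visit 12.
    At 12: go right to 4.
      4 is a leaf — visit 4.
  Visit 25.
  At 25: go right to 3.
    At 3: go left to 15.
      At 15: no left child.
      Visit 15.
      At 15: go right to 17.
        17 is a leaf — visit 17.
    Visit 3.
    At 3: go right to 20.
      20 is a leaf — visit 20.
Full in-order sequence: 35, 13, 38, 37, 18, 12, 4, 25, 15, 17, 3, 20.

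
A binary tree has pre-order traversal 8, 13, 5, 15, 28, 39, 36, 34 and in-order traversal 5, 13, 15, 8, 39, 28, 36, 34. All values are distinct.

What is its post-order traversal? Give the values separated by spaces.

5 15 13 39 34 36 28 8

The first element of pre-order is the root; it splits in-order into left and right subtrees.
Root 8: left subtree has 3 nodes {5, 13, 15}, right has 4 {39, 28, 36, 34}.
  Root 13: left subtree has 1 node {5}, right has 1 {15}.
  Root 28: left subtree has 1 node {39}, right has 2 {36, 34}.
    Root 36: left subtree has 0 nodes { }, right has 1 {34}.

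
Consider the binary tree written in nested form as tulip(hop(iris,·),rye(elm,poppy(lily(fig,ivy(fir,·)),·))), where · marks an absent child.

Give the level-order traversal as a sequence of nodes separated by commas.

tulip, hop, rye, iris, elm, poppy, lily, fig, ivy, fir

Level-order visits nodes level by level from the root, left to right within each level.
Level 0: tulip
Level 1: hop, rye
Level 2: iris, elm, poppy
Level 3: lily
Level 4: fig, ivy
Level 5: fir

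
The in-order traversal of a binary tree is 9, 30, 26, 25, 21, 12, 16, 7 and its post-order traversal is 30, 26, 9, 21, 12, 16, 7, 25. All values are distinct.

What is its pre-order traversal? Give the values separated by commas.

The last element of post-order is the root; it splits in-order into left and right subtrees.
Root 25: left subtree has 3 nodes {9, 30, 26}, right has 4 {21, 12, 16, 7}.
  Root 9: left subtree has 0 nodes { }, right has 2 {30, 26}.
    Root 26: left subtree has 1 node {30}, right has 0 { }.
  Root 7: left subtree has 3 nodes {21, 12, 16}, right has 0 { }.
    Root 16: left subtree has 2 nodes {21, 12}, right has 0 { }.
      Root 12: left subtree has 1 node {21}, right has 0 { }.

25, 9, 26, 30, 7, 16, 12, 21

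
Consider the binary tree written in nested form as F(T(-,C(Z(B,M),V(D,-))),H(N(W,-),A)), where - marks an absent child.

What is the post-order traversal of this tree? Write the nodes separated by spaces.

Post-order visits the left subtree, then the right subtree, then the node.
At F: go left to T.
  At T: no left child.
  At T: go right to C.
    At C: go left to Z.
      At Z: go left to B.
        B is a leaf — visit B.
      At Z: go right to M.
        M is a leaf — visit M.
      Visit Z.
    At C: go right to V.
      At V: go left to D.
        D is a leaf — visit D.
      At V: no right child.
      Visit V.
    Visit C.
  Visit T.
At F: go right to H.
  At H: go left to N.
    At N: go left to W.
      W is a leaf — visit W.
    At N: no right child.
    Visit N.
  At H: go right to A.
    A is a leaf — visit A.
  Visit H.
Visit F.

B M Z D V C T W N A H F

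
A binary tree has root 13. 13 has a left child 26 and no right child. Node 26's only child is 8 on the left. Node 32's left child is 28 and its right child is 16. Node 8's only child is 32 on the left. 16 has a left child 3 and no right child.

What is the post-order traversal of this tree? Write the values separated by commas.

Post-order visits the left subtree, then the right subtree, then the node.
At 13: go left to 26.
  At 26: go left to 8.
    At 8: go left to 32.
      At 32: go left to 28.
        28 is a leaf — visit 28.
      At 32: go right to 16.
        At 16: go left to 3.
          3 is a leaf — visit 3.
        At 16: no right child.
        Visit 16.
      Visit 32.
    At 8: no right child.
    Visit 8.
  At 26: no right child.
  Visit 26.
At 13: no right child.
Visit 13.

28, 3, 16, 32, 8, 26, 13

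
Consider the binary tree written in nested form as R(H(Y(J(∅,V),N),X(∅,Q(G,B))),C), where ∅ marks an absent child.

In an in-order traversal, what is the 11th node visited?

C

In-order visits the left subtree, then the node, then the right subtree.
At R: go left to H.
  At H: go left to Y.
    At Y: go left to J.
      At J: no left child.
      Visit J.
      At J: go right to V.
        V is a leaf — visit V.
    Visit Y.
    At Y: go right to N.
      N is a leaf — visit N.
  Visit H.
  At H: go right to X.
    At X: no left child.
    Visit X.
    At X: go right to Q.
      At Q: go left to G.
        G is a leaf — visit G.
      Visit Q.
      At Q: go right to B.
        B is a leaf — visit B.
Visit R.
At R: go right to C.
  C is a leaf — visit C.
Full in-order sequence: J, V, Y, N, H, X, G, Q, B, R, C.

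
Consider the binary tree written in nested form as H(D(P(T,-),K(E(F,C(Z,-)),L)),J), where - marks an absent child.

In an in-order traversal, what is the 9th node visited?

In-order visits the left subtree, then the node, then the right subtree.
At H: go left to D.
  At D: go left to P.
    At P: go left to T.
      T is a leaf — visit T.
    Visit P.
    At P: no right child.
  Visit D.
  At D: go right to K.
    At K: go left to E.
      At E: go left to F.
        F is a leaf — visit F.
      Visit E.
      At E: go right to C.
        At C: go left to Z.
          Z is a leaf — visit Z.
        Visit C.
        At C: no right child.
    Visit K.
    At K: go right to L.
      L is a leaf — visit L.
Visit H.
At H: go right to J.
  J is a leaf — visit J.
Full in-order sequence: T, P, D, F, E, Z, C, K, L, H, J.

L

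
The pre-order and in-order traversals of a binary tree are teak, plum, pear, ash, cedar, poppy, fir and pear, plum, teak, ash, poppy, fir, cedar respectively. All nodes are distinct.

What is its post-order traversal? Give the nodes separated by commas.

The first element of pre-order is the root; it splits in-order into left and right subtrees.
Root teak: left subtree has 2 nodes {pear, plum}, right has 4 {ash, poppy, fir, cedar}.
  Root plum: left subtree has 1 node {pear}, right has 0 { }.
  Root ash: left subtree has 0 nodes { }, right has 3 {poppy, fir, cedar}.
    Root cedar: left subtree has 2 nodes {poppy, fir}, right has 0 { }.
      Root poppy: left subtree has 0 nodes { }, right has 1 {fir}.

pear, plum, fir, poppy, cedar, ash, teak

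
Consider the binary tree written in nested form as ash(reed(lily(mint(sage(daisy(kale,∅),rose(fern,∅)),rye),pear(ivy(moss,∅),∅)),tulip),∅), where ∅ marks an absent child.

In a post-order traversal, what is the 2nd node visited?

Post-order visits the left subtree, then the right subtree, then the node.
At ash: go left to reed.
  At reed: go left to lily.
    At lily: go left to mint.
      At mint: go left to sage.
        At sage: go left to daisy.
          At daisy: go left to kale.
            kale is a leaf — visit kale.
          At daisy: no right child.
          Visit daisy.
        At sage: go right to rose.
          At rose: go left to fern.
            fern is a leaf — visit fern.
          At rose: no right child.
          Visit rose.
        Visit sage.
      At mint: go right to rye.
        rye is a leaf — visit rye.
      Visit mint.
    At lily: go right to pear.
      At pear: go left to ivy.
        At ivy: go left to moss.
          moss is a leaf — visit moss.
        At ivy: no right child.
        Visit ivy.
      At pear: no right child.
      Visit pear.
    Visit lily.
  At reed: go right to tulip.
    tulip is a leaf — visit tulip.
  Visit reed.
At ash: no right child.
Visit ash.
Full post-order sequence: kale, daisy, fern, rose, sage, rye, mint, moss, ivy, pear, lily, tulip, reed, ash.

daisy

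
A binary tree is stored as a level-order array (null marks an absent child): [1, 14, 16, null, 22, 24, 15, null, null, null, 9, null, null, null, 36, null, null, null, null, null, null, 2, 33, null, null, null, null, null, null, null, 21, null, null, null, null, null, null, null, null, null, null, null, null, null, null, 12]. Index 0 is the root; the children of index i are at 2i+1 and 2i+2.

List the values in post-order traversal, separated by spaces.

Post-order visits the left subtree, then the right subtree, then the node.
At 1: go left to 14.
  At 14: no left child.
  At 14: go right to 22.
    At 22: no left child.
    At 22: go right to 9.
      At 9: go left to 2.
        2 is a leaf — visit 2.
      At 9: go right to 33.
        At 33: go left to 12.
          12 is a leaf — visit 12.
        At 33: no right child.
        Visit 33.
      Visit 9.
    Visit 22.
  Visit 14.
At 1: go right to 16.
  At 16: go left to 24.
    24 is a leaf — visit 24.
  At 16: go right to 15.
    At 15: no left child.
    At 15: go right to 36.
      At 36: no left child.
      At 36: go right to 21.
        21 is a leaf — visit 21.
      Visit 36.
    Visit 15.
  Visit 16.
Visit 1.

2 12 33 9 22 14 24 21 36 15 16 1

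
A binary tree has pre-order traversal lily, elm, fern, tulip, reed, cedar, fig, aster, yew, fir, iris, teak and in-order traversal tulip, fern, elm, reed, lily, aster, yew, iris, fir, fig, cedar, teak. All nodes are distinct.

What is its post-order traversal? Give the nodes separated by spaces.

tulip fern reed elm iris fir yew aster fig teak cedar lily

The first element of pre-order is the root; it splits in-order into left and right subtrees.
Root lily: left subtree has 4 nodes {tulip, fern, elm, reed}, right has 7 {aster, yew, iris, fir, fig, cedar, teak}.
  Root elm: left subtree has 2 nodes {tulip, fern}, right has 1 {reed}.
    Root fern: left subtree has 1 node {tulip}, right has 0 { }.
  Root cedar: left subtree has 5 nodes {aster, yew, iris, fir, fig}, right has 1 {teak}.
    Root fig: left subtree has 4 nodes {aster, yew, iris, fir}, right has 0 { }.
      Root aster: left subtree has 0 nodes { }, right has 3 {yew, iris, fir}.
        Root yew: left subtree has 0 nodes { }, right has 2 {iris, fir}.
          Root fir: left subtree has 1 node {iris}, right has 0 { }.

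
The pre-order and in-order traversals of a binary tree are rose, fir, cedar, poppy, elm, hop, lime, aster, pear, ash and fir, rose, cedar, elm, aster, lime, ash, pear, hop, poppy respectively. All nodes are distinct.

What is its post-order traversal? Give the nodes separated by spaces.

fir aster ash pear lime hop elm poppy cedar rose

The first element of pre-order is the root; it splits in-order into left and right subtrees.
Root rose: left subtree has 1 node {fir}, right has 8 {cedar, elm, aster, lime, ash, pear, hop, poppy}.
  Root cedar: left subtree has 0 nodes { }, right has 7 {elm, aster, lime, ash, pear, hop, poppy}.
    Root poppy: left subtree has 6 nodes {elm, aster, lime, ash, pear, hop}, right has 0 { }.
      Root elm: left subtree has 0 nodes { }, right has 5 {aster, lime, ash, pear, hop}.
        Root hop: left subtree has 4 nodes {aster, lime, ash, pear}, right has 0 { }.
          Root lime: left subtree has 1 node {aster}, right has 2 {ash, pear}.
            Root pear: left subtree has 1 node {ash}, right has 0 { }.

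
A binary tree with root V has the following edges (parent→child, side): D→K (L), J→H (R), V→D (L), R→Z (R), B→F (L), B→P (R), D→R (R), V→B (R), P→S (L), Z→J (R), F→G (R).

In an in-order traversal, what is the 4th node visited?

In-order visits the left subtree, then the node, then the right subtree.
At V: go left to D.
  At D: go left to K.
    K is a leaf — visit K.
  Visit D.
  At D: go right to R.
    At R: no left child.
    Visit R.
    At R: go right to Z.
      At Z: no left child.
      Visit Z.
      At Z: go right to J.
        At J: no left child.
        Visit J.
        At J: go right to H.
          H is a leaf — visit H.
Visit V.
At V: go right to B.
  At B: go left to F.
    At F: no left child.
    Visit F.
    At F: go right to G.
      G is a leaf — visit G.
  Visit B.
  At B: go right to P.
    At P: go left to S.
      S is a leaf — visit S.
    Visit P.
    At P: no right child.
Full in-order sequence: K, D, R, Z, J, H, V, F, G, B, S, P.

Z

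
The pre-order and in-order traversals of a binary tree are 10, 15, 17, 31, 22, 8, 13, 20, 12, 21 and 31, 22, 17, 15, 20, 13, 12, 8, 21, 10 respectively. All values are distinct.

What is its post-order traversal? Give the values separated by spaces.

22 31 17 20 12 13 21 8 15 10

The first element of pre-order is the root; it splits in-order into left and right subtrees.
Root 10: left subtree has 9 nodes {31, 22, 17, 15, 20, 13, 12, 8, 21}, right has 0 { }.
  Root 15: left subtree has 3 nodes {31, 22, 17}, right has 5 {20, 13, 12, 8, 21}.
    Root 17: left subtree has 2 nodes {31, 22}, right has 0 { }.
      Root 31: left subtree has 0 nodes { }, right has 1 {22}.
    Root 8: left subtree has 3 nodes {20, 13, 12}, right has 1 {21}.
      Root 13: left subtree has 1 node {20}, right has 1 {12}.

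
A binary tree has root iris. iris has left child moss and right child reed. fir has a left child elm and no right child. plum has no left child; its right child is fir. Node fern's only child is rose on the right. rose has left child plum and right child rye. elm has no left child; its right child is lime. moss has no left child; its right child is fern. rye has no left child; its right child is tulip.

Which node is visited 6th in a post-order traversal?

Post-order visits the left subtree, then the right subtree, then the node.
At iris: go left to moss.
  At moss: no left child.
  At moss: go right to fern.
    At fern: no left child.
    At fern: go right to rose.
      At rose: go left to plum.
        At plum: no left child.
        At plum: go right to fir.
          At fir: go left to elm.
            At elm: no left child.
            At elm: go right to lime.
              lime is a leaf — visit lime.
            Visit elm.
          At fir: no right child.
          Visit fir.
        Visit plum.
      At rose: go right to rye.
        At rye: no left child.
        At rye: go right to tulip.
          tulip is a leaf — visit tulip.
        Visit rye.
      Visit rose.
    Visit fern.
  Visit moss.
At iris: go right to reed.
  reed is a leaf — visit reed.
Visit iris.
Full post-order sequence: lime, elm, fir, plum, tulip, rye, rose, fern, moss, reed, iris.

rye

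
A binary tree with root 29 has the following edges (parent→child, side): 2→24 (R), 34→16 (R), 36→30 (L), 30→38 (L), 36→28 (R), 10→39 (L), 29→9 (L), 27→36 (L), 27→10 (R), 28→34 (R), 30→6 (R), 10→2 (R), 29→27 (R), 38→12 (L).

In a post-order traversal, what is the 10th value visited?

Post-order visits the left subtree, then the right subtree, then the node.
At 29: go left to 9.
  9 is a leaf — visit 9.
At 29: go right to 27.
  At 27: go left to 36.
    At 36: go left to 30.
      At 30: go left to 38.
        At 38: go left to 12.
          12 is a leaf — visit 12.
        At 38: no right child.
        Visit 38.
      At 30: go right to 6.
        6 is a leaf — visit 6.
      Visit 30.
    At 36: go right to 28.
      At 28: no left child.
      At 28: go right to 34.
        At 34: no left child.
        At 34: go right to 16.
          16 is a leaf — visit 16.
        Visit 34.
      Visit 28.
    Visit 36.
  At 27: go right to 10.
    At 10: go left to 39.
      39 is a leaf — visit 39.
    At 10: go right to 2.
      At 2: no left child.
      At 2: go right to 24.
        24 is a leaf — visit 24.
      Visit 2.
    Visit 10.
  Visit 27.
Visit 29.
Full post-order sequence: 9, 12, 38, 6, 30, 16, 34, 28, 36, 39, 24, 2, 10, 27, 29.

39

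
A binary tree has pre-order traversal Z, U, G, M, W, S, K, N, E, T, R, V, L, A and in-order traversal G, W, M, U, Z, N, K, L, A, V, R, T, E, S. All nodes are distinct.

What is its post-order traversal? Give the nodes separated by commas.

W, M, G, U, N, A, L, V, R, T, E, K, S, Z

The first element of pre-order is the root; it splits in-order into left and right subtrees.
Root Z: left subtree has 4 nodes {G, W, M, U}, right has 9 {N, K, L, A, V, R, T, E, S}.
  Root U: left subtree has 3 nodes {G, W, M}, right has 0 { }.
    Root G: left subtree has 0 nodes { }, right has 2 {W, M}.
      Root M: left subtree has 1 node {W}, right has 0 { }.
  Root S: left subtree has 8 nodes {N, K, L, A, V, R, T, E}, right has 0 { }.
    Root K: left subtree has 1 node {N}, right has 6 {L, A, V, R, T, E}.
      Root E: left subtree has 5 nodes {L, A, V, R, T}, right has 0 { }.
        Root T: left subtree has 4 nodes {L, A, V, R}, right has 0 { }.
          Root R: left subtree has 3 nodes {L, A, V}, right has 0 { }.
            Root V: left subtree has 2 nodes {L, A}, right has 0 { }.
              Root L: left subtree has 0 nodes { }, right has 1 {A}.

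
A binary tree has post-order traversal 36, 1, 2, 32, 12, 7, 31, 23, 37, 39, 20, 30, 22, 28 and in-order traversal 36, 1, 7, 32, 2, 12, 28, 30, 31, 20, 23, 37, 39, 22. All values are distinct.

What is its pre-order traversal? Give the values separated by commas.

The last element of post-order is the root; it splits in-order into left and right subtrees.
Root 28: left subtree has 6 nodes {36, 1, 7, 32, 2, 12}, right has 7 {30, 31, 20, 23, 37, 39, 22}.
  Root 7: left subtree has 2 nodes {36, 1}, right has 3 {32, 2, 12}.
    Root 1: left subtree has 1 node {36}, right has 0 { }.
    Root 12: left subtree has 2 nodes {32, 2}, right has 0 { }.
      Root 32: left subtree has 0 nodes { }, right has 1 {2}.
  Root 22: left subtree has 6 nodes {30, 31, 20, 23, 37, 39}, right has 0 { }.
    Root 30: left subtree has 0 nodes { }, right has 5 {31, 20, 23, 37, 39}.
      Root 20: left subtree has 1 node {31}, right has 3 {23, 37, 39}.
        Root 39: left subtree has 2 nodes {23, 37}, right has 0 { }.
          Root 37: left subtree has 1 node {23}, right has 0 { }.

28, 7, 1, 36, 12, 32, 2, 22, 30, 20, 31, 39, 37, 23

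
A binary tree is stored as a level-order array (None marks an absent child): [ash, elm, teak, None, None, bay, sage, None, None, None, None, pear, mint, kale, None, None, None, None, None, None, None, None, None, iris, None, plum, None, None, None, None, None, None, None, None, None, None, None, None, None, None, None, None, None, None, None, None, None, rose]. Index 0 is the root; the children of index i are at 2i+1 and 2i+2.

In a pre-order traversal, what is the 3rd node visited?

Pre-order visits the node, then its left subtree, then its right subtree.
Visit ash.
At ash: go left to elm.
  elm is a leaf — visit elm.
At ash: go right to teak.
  Visit teak.
  At teak: go left to bay.
    Visit bay.
    At bay: go left to pear.
      Visit pear.
      At pear: go left to iris.
        Visit iris.
        At iris: go left to rose.
          rose is a leaf — visit rose.
        At iris: no right child.
      At pear: no right child.
    At bay: go right to mint.
      Visit mint.
      At mint: go left to plum.
        plum is a leaf — visit plum.
      At mint: no right child.
  At teak: go right to sage.
    Visit sage.
    At sage: go left to kale.
      kale is a leaf — visit kale.
    At sage: no right child.
Full pre-order sequence: ash, elm, teak, bay, pear, iris, rose, mint, plum, sage, kale.

teak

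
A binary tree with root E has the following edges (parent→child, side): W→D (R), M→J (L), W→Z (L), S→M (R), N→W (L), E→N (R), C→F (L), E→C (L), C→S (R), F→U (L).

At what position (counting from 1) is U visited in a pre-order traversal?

4

Pre-order visits the node, then its left subtree, then its right subtree.
Visit E.
At E: go left to C.
  Visit C.
  At C: go left to F.
    Visit F.
    At F: go left to U.
      U is a leaf — visit U.
    At F: no right child.
  At C: go right to S.
    Visit S.
    At S: no left child.
    At S: go right to M.
      Visit M.
      At M: go left to J.
        J is a leaf — visit J.
      At M: no right child.
At E: go right to N.
  Visit N.
  At N: go left to W.
    Visit W.
    At W: go left to Z.
      Z is a leaf — visit Z.
    At W: go right to D.
      D is a leaf — visit D.
  At N: no right child.
Full pre-order sequence: E, C, F, U, S, M, J, N, W, Z, D.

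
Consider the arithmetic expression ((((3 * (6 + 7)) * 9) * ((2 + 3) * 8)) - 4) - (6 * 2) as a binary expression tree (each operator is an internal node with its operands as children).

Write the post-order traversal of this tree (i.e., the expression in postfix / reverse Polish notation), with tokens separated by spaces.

Post-order on an expression tree gives postfix notation: for each operator, emit left operand, right operand, then the operator.

3 6 7 + * 9 * 2 3 + 8 * * 4 - 6 2 * -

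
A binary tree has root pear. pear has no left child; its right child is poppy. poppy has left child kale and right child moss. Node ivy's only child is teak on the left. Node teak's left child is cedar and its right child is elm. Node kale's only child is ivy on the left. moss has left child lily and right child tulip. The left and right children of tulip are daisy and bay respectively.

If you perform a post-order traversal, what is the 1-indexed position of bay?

8

Post-order visits the left subtree, then the right subtree, then the node.
At pear: no left child.
At pear: go right to poppy.
  At poppy: go left to kale.
    At kale: go left to ivy.
      At ivy: go left to teak.
        At teak: go left to cedar.
          cedar is a leaf — visit cedar.
        At teak: go right to elm.
          elm is a leaf — visit elm.
        Visit teak.
      At ivy: no right child.
      Visit ivy.
    At kale: no right child.
    Visit kale.
  At poppy: go right to moss.
    At moss: go left to lily.
      lily is a leaf — visit lily.
    At moss: go right to tulip.
      At tulip: go left to daisy.
        daisy is a leaf — visit daisy.
      At tulip: go right to bay.
        bay is a leaf — visit bay.
      Visit tulip.
    Visit moss.
  Visit poppy.
Visit pear.
Full post-order sequence: cedar, elm, teak, ivy, kale, lily, daisy, bay, tulip, moss, poppy, pear.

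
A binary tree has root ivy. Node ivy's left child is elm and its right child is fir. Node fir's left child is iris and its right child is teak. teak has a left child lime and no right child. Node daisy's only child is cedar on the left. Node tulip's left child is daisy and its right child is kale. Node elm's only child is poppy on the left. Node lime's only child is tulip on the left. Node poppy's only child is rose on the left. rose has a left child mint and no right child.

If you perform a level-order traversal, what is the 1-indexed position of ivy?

Level-order visits nodes level by level from the root, left to right within each level.
Level 0: ivy
Level 1: elm, fir
Level 2: poppy, iris, teak
Level 3: rose, lime
Level 4: mint, tulip
Level 5: daisy, kale
Level 6: cedar
Full level-order sequence: ivy, elm, fir, poppy, iris, teak, rose, lime, mint, tulip, daisy, kale, cedar.

1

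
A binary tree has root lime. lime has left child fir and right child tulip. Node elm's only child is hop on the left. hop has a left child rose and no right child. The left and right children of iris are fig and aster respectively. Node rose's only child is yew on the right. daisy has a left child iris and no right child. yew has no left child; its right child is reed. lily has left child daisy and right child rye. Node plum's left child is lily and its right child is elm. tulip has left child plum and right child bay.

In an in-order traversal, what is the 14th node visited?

In-order visits the left subtree, then the node, then the right subtree.
At lime: go left to fir.
  fir is a leaf — visit fir.
Visit lime.
At lime: go right to tulip.
  At tulip: go left to plum.
    At plum: go left to lily.
      At lily: go left to daisy.
        At daisy: go left to iris.
          At iris: go left to fig.
            fig is a leaf — visit fig.
          Visit iris.
          At iris: go right to aster.
            aster is a leaf — visit aster.
        Visit daisy.
        At daisy: no right child.
      Visit lily.
      At lily: go right to rye.
        rye is a leaf — visit rye.
    Visit plum.
    At plum: go right to elm.
      At elm: go left to hop.
        At hop: go left to rose.
          At rose: no left child.
          Visit rose.
          At rose: go right to yew.
            At yew: no left child.
            Visit yew.
            At yew: go right to reed.
              reed is a leaf — visit reed.
        Visit hop.
        At hop: no right child.
      Visit elm.
      At elm: no right child.
  Visit tulip.
  At tulip: go right to bay.
    bay is a leaf — visit bay.
Full in-order sequence: fir, lime, fig, iris, aster, daisy, lily, rye, plum, rose, yew, reed, hop, elm, tulip, bay.

elm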